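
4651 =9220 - 4569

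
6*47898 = 287388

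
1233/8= 154 + 1/8 = 154.12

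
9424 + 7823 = 17247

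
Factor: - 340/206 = -2^1*5^1*17^1*103^( - 1 )=- 170/103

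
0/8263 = 0 =0.00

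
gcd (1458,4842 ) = 18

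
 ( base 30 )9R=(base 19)fc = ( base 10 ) 297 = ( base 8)451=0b100101001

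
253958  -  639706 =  - 385748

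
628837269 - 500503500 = 128333769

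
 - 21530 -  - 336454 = 314924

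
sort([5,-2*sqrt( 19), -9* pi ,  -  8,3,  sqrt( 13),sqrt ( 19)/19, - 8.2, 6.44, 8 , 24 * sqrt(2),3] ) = [  -  9*pi, - 2*sqrt(19), - 8.2, - 8,sqrt( 19 ) /19 , 3,3, sqrt(13 ), 5 , 6.44, 8,24*sqrt( 2)]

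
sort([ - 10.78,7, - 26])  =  [ - 26,-10.78 , 7]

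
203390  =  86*2365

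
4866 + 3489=8355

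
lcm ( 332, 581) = 2324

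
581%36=5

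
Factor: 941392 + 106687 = 1048079 = 31^1* 33809^1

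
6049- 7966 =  - 1917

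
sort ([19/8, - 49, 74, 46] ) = [ -49, 19/8, 46,74] 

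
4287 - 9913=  - 5626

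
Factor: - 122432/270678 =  - 2^5*3^( -1)*197^(  -  1)*229^( - 1) * 1913^1 = -61216/135339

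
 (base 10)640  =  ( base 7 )1603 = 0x280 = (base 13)3a3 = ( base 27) nj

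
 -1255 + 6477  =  5222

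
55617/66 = 18539/22 = 842.68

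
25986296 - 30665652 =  -4679356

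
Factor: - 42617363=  - 42617363^1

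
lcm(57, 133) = 399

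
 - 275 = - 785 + 510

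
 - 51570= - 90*573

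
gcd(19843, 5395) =1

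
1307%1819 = 1307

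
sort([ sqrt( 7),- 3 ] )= [ - 3,sqrt(7 )] 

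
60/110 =6/11 = 0.55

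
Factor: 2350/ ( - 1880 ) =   -  5/4=-2^( - 2)*5^1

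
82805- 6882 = 75923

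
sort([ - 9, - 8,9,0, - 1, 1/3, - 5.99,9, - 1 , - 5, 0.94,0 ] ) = [ - 9, - 8, - 5.99, - 5,-1, - 1, 0,0,1/3, 0.94,9,9]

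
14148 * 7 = 99036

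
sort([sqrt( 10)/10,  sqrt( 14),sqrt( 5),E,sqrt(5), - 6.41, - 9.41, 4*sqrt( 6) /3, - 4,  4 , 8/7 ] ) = [  -  9.41,-6.41,  -  4,  sqrt( 10) /10, 8/7, sqrt(  5) , sqrt ( 5), E,  4*sqrt( 6 )/3,  sqrt(14),4 ]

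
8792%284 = 272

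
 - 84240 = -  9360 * 9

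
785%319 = 147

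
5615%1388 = 63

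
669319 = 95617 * 7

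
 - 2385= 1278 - 3663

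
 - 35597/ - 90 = 395 + 47/90 = 395.52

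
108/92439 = 12/10271 = 0.00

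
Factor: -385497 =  - 3^2*7^1*29^1 * 211^1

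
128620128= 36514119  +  92106009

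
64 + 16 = 80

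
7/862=7/862  =  0.01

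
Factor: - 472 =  - 2^3*59^1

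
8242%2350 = 1192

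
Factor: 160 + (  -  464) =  - 304 = - 2^4* 19^1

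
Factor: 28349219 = 28349219^1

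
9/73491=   3/24497 = 0.00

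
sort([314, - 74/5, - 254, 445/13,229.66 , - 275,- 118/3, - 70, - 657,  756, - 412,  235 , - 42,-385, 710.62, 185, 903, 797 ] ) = [  -  657, - 412,-385 , - 275 , - 254, - 70, - 42, - 118/3, - 74/5, 445/13, 185, 229.66,235,314, 710.62,  756, 797, 903] 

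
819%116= 7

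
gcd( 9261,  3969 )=1323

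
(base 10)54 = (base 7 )105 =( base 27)20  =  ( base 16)36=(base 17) 33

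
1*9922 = 9922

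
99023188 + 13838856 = 112862044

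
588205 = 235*2503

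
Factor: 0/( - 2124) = 0^1 = 0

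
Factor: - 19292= - 2^2*7^1* 13^1 * 53^1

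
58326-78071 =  - 19745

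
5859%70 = 49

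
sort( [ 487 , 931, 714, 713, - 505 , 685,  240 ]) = [-505, 240, 487,685 , 713, 714, 931] 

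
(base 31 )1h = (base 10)48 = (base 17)2E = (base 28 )1K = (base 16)30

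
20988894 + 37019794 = 58008688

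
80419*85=6835615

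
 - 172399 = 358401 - 530800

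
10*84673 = 846730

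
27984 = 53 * 528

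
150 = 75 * 2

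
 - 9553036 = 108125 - 9661161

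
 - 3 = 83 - 86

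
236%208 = 28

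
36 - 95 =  - 59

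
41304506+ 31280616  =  72585122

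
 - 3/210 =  - 1+69/70 =- 0.01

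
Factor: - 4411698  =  -2^1*3^1*735283^1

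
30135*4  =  120540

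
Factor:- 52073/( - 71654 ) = 2^( - 1 ) * 7^1*11^( - 1)*43^1*173^1*3257^( - 1) 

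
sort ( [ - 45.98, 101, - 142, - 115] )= [-142, - 115, - 45.98, 101]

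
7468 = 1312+6156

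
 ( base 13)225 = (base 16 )171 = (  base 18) 129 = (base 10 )369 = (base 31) BS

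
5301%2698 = 2603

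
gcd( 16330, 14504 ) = 2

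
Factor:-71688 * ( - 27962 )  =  2004539856 =2^4*3^1*11^1*29^1*31^1*41^1*103^1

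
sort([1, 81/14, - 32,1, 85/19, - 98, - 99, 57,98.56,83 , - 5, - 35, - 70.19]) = [-99, - 98,-70.19,-35, - 32, - 5,  1, 1, 85/19,81/14,57, 83,  98.56]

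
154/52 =2 + 25/26 =2.96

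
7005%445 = 330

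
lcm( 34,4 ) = 68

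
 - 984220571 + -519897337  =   - 1504117908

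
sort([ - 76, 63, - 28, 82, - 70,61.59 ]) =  [ -76,-70, - 28, 61.59,  63,  82 ]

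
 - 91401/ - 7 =13057+2/7  =  13057.29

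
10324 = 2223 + 8101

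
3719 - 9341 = -5622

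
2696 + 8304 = 11000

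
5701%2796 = 109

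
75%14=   5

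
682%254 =174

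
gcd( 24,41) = 1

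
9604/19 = 505  +  9/19 = 505.47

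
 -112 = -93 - 19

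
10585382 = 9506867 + 1078515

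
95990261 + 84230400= 180220661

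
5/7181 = 5/7181= 0.00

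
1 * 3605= 3605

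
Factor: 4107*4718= 19376826 = 2^1*3^1*7^1*37^2*337^1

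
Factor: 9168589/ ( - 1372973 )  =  -7^( - 1 )*43^1*196139^( - 1) * 213223^1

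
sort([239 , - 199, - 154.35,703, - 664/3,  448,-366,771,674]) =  [ - 366, - 664/3, - 199, - 154.35,239,448, 674 , 703, 771 ]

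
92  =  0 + 92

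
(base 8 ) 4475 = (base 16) 93D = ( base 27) 36g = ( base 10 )2365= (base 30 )2IP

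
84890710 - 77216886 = 7673824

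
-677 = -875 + 198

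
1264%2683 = 1264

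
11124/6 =1854 = 1854.00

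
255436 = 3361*76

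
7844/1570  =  4 + 782/785  =  5.00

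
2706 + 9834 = 12540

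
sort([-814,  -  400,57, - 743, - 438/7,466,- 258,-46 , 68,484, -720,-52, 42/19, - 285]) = [ - 814, - 743, - 720, - 400,-285,- 258, - 438/7 , - 52, - 46, 42/19,57, 68,466,  484 ]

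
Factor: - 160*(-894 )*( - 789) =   -  2^6*3^2 * 5^1*149^1 * 263^1 = -  112858560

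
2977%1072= 833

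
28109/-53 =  - 28109/53 = - 530.36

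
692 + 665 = 1357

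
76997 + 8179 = 85176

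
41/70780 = 41/70780 =0.00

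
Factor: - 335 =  - 5^1*67^1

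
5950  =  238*25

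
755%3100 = 755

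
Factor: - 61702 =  - 2^1*30851^1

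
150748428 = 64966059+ 85782369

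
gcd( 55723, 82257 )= 1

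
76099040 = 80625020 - 4525980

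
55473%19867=15739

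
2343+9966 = 12309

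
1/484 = 1/484 = 0.00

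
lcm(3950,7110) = 35550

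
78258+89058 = 167316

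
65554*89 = 5834306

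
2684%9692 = 2684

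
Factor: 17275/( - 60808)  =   - 25/88=-2^(- 3)*5^2*11^( - 1) 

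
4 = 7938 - 7934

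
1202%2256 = 1202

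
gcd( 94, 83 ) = 1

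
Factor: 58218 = 2^1*3^1* 31^1 *313^1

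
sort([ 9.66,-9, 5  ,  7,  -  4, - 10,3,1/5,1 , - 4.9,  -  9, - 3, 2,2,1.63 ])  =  [- 10 , - 9,-9,  -  4.9,  -  4,  -  3,1/5 , 1, 1.63,  2 , 2, 3, 5,7, 9.66]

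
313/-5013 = -313/5013 =-0.06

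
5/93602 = 5/93602=0.00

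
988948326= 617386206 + 371562120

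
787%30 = 7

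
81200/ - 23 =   -  81200/23 = - 3530.43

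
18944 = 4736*4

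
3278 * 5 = 16390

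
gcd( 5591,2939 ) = 1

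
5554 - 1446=4108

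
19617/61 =19617/61   =  321.59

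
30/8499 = 10/2833 = 0.00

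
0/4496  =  0 = 0.00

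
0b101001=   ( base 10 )41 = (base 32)19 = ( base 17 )27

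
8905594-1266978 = 7638616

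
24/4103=24/4103=0.01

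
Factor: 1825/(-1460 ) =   -  5/4 = - 2^( - 2 ) * 5^1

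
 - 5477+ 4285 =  - 1192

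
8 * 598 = 4784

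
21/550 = 21/550 = 0.04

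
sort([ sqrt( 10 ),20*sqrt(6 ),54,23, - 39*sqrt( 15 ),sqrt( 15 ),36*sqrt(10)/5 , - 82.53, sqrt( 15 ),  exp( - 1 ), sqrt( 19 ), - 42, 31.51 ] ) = [ - 39*sqrt( 15), - 82.53, - 42,exp( - 1),sqrt( 10),sqrt( 15),sqrt( 15), sqrt( 19),36*sqrt( 10) /5,23,31.51,20*sqrt( 6), 54]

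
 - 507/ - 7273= 507/7273  =  0.07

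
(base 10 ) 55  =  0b110111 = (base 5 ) 210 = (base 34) 1L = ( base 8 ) 67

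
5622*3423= 19244106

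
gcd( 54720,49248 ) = 5472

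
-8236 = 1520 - 9756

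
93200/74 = 1259 +17/37 = 1259.46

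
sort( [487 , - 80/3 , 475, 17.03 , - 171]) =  [-171,  -  80/3 , 17.03,475, 487]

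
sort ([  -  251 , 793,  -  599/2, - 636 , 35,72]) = [ - 636,-599/2,  -  251,35,72,793 ] 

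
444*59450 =26395800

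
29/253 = 29/253 = 0.11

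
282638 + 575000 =857638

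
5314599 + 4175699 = 9490298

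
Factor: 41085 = 3^2*5^1*11^1 *83^1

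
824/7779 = 824/7779 = 0.11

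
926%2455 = 926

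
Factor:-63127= - 63127^1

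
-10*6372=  - 63720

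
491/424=491/424 = 1.16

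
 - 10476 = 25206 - 35682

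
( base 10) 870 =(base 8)1546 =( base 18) 2c6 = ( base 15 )3d0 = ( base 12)606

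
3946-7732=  - 3786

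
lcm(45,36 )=180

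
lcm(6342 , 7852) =164892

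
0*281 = 0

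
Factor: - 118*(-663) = 2^1*3^1*13^1*17^1 * 59^1 =78234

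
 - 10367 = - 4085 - 6282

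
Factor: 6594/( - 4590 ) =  - 3^( - 2) * 5^( - 1 ) * 7^1*17^( - 1)*157^1  =  - 1099/765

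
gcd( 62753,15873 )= 1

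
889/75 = 889/75= 11.85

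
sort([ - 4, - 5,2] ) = [ - 5, - 4,  2]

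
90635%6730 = 3145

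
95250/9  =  10583+1/3 = 10583.33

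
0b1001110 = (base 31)2G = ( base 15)53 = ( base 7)141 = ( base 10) 78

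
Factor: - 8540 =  - 2^2 * 5^1 * 7^1*61^1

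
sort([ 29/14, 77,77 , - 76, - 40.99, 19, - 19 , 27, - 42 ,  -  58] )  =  [ - 76,-58, - 42, - 40.99, - 19, 29/14,19 , 27,77 , 77 ] 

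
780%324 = 132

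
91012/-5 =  - 91012/5  =  - 18202.40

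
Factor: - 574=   -  2^1*7^1*41^1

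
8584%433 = 357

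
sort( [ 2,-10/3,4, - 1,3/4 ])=[ - 10/3,-1, 3/4 , 2,4]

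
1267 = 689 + 578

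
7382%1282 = 972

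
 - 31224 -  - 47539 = 16315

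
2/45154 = 1/22577 = 0.00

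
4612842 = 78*59139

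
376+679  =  1055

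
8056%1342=4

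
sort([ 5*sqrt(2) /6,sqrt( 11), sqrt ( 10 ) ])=[5 * sqrt ( 2)/6,  sqrt(  10), sqrt( 11 ) ]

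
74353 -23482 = 50871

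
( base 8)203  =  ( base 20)6B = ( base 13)A1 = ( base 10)131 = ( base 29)4F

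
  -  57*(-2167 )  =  123519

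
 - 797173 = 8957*(- 89)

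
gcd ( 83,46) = 1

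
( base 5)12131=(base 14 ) 496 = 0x394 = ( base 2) 1110010100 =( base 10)916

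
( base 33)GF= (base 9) 663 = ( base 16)21F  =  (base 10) 543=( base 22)12f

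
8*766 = 6128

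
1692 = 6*282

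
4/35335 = 4/35335 = 0.00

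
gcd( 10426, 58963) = 1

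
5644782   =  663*8514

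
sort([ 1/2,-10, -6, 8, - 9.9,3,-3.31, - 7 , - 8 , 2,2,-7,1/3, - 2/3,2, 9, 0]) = [ - 10, - 9.9, - 8, - 7,-7,-6, - 3.31, - 2/3,  0,1/3,1/2,2 , 2,2,  3 , 8 , 9 ]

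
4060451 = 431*9421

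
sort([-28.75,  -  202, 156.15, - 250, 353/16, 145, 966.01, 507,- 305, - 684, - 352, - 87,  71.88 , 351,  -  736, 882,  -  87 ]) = [  -  736, -684, - 352, - 305, - 250,  -  202, - 87, - 87, - 28.75, 353/16,71.88,  145,156.15 , 351, 507,882,  966.01 ] 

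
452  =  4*113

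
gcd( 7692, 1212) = 12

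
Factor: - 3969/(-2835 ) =5^( - 1)*7^1 = 7/5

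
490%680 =490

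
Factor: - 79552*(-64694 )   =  2^7*7^1*11^1*113^1 * 4621^1   =  5146537088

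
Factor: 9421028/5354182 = 2^1*97^1*1213^( - 1)*2207^( - 1)* 24281^1 = 4710514/2677091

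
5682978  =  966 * 5883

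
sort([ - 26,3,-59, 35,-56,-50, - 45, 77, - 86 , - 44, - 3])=[-86, - 59,  -  56,-50, - 45,-44,- 26,  -  3, 3,35,77]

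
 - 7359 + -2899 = -10258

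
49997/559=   89  +  246/559 = 89.44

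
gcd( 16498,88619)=1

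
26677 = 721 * 37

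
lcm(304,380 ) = 1520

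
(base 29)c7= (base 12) 257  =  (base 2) 101100011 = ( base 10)355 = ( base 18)11D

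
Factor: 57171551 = 19^1*1093^1*2753^1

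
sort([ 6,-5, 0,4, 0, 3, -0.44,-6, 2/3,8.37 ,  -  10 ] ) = [ - 10, - 6, - 5, - 0.44, 0, 0, 2/3,3,4 , 6,8.37]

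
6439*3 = 19317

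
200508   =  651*308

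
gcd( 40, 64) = 8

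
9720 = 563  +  9157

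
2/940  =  1/470 = 0.00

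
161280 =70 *2304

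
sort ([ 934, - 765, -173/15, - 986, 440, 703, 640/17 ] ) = [ - 986, - 765,- 173/15, 640/17 , 440, 703, 934] 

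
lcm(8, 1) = 8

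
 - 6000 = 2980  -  8980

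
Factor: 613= 613^1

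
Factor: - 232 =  - 2^3 *29^1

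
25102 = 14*1793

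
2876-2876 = 0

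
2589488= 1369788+1219700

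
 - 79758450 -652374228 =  - 732132678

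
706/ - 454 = -353/227= -1.56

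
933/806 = 1 + 127/806 = 1.16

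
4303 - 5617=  - 1314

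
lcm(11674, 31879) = 828854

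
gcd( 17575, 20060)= 5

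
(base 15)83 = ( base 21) 5i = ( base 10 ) 123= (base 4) 1323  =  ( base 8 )173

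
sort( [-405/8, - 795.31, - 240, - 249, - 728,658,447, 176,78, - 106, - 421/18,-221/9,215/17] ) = [  -  795.31, - 728,-249 , - 240, - 106, - 405/8, - 221/9, - 421/18,215/17,78,176,447, 658 ]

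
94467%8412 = 1935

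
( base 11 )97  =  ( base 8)152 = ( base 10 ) 106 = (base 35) 31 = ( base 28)3m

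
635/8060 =127/1612   =  0.08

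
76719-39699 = 37020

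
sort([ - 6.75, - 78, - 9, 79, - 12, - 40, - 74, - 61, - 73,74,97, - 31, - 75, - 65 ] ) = [-78, - 75 , - 74,-73, - 65,-61, - 40, - 31,-12, - 9, - 6.75, 74 , 79 , 97] 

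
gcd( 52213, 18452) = 7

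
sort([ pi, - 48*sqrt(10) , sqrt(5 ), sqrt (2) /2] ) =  [ - 48*sqrt( 10), sqrt(2) /2,sqrt(5), pi ]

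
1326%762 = 564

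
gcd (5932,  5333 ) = 1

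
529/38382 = 529/38382 = 0.01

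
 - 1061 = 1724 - 2785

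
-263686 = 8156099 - 8419785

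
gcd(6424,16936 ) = 584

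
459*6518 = 2991762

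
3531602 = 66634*53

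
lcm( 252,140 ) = 1260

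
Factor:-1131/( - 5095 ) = 3^1*5^(-1 )*13^1*  29^1* 1019^( - 1) 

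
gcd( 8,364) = 4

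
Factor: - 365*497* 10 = -2^1*5^2*7^1*71^1*73^1 = -  1814050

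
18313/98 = 186 + 85/98 = 186.87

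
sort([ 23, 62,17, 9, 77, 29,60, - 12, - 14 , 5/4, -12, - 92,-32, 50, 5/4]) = [ - 92, - 32,-14,-12 , - 12, 5/4,5/4, 9,17,23, 29,50, 60,62,77] 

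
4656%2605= 2051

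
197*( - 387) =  - 76239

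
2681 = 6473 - 3792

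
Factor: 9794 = 2^1 * 59^1*83^1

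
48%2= 0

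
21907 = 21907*1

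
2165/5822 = 2165/5822 = 0.37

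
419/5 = 419/5 = 83.80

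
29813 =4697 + 25116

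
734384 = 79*9296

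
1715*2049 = 3514035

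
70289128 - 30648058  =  39641070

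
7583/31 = 244  +  19/31 =244.61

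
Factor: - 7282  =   - 2^1*11^1*331^1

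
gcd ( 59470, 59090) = 190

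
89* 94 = 8366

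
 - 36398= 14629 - 51027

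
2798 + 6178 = 8976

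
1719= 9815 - 8096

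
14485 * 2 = 28970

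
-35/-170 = 7/34 = 0.21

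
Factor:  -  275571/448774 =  - 603/982 = -2^( -1)*3^2*67^1*491^( - 1 ) 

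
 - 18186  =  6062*( - 3)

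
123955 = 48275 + 75680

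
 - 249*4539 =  -1130211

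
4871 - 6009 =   -  1138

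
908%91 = 89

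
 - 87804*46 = -4038984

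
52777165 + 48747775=101524940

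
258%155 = 103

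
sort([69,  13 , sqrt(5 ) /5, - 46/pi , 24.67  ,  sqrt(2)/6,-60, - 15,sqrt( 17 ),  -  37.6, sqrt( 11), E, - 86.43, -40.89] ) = [ - 86.43,-60, - 40.89, - 37.6, - 15, - 46/pi,sqrt(2)/6,  sqrt( 5)/5, E, sqrt( 11 ), sqrt( 17),13,24.67,69 ] 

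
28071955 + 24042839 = 52114794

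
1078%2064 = 1078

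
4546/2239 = 4546/2239 =2.03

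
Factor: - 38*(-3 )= 114= 2^1*3^1*19^1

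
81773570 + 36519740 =118293310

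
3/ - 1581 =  - 1+526/527 =-  0.00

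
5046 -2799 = 2247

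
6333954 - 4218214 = 2115740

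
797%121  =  71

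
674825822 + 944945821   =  1619771643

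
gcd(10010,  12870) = 1430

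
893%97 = 20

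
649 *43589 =28289261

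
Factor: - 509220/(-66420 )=3^ ( - 1)*23^1 = 23/3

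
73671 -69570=4101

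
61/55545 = 61/55545= 0.00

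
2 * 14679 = 29358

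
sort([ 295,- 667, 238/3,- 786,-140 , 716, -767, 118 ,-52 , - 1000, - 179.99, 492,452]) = [-1000, - 786, - 767 ,-667, - 179.99 , - 140 ,-52, 238/3 , 118, 295, 452 , 492,  716 ] 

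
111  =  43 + 68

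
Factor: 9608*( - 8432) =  - 2^7*17^1*31^1*1201^1  =  - 81014656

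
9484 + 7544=17028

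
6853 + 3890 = 10743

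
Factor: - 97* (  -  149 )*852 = 2^2*3^1*71^1*97^1*149^1 =12313956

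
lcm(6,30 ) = 30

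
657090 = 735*894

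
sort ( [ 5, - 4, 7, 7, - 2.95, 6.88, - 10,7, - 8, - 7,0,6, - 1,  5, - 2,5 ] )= [ - 10 , - 8, - 7, - 4, - 2.95, - 2,-1,0 , 5,5,5, 6,  6.88,7,7, 7 ]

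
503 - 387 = 116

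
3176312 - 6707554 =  - 3531242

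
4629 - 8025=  - 3396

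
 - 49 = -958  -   - 909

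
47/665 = 47/665= 0.07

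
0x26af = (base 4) 2122233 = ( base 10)9903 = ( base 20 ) 14F3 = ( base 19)1884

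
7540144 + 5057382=12597526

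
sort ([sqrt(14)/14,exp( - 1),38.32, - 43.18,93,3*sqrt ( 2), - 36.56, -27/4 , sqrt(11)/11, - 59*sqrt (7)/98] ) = [ - 43.18  ,-36.56,- 27/4, - 59 * sqrt( 7 ) /98, sqrt(14 ) /14 , sqrt(11)/11, exp( - 1),3*sqrt(2 ),  38.32, 93 ]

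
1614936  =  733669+881267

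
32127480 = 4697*6840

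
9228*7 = 64596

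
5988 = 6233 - 245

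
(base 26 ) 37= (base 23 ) 3g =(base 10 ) 85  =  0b1010101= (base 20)45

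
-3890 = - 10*389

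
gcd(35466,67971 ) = 3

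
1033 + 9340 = 10373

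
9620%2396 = 36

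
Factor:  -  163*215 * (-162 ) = 5677290 = 2^1*3^4*5^1*43^1* 163^1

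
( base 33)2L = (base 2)1010111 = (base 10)87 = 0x57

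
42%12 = 6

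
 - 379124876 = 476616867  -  855741743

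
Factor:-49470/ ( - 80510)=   51/83 = 3^1  *  17^1*83^(-1)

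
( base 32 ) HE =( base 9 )680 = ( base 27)ki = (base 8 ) 1056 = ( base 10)558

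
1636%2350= 1636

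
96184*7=673288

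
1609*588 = 946092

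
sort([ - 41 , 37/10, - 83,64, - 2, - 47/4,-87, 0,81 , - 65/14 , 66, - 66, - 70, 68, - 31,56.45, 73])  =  [ - 87,- 83, -70, - 66, - 41, - 31,  -  47/4,-65/14,  -  2 , 0,37/10, 56.45,64, 66 , 68 , 73 , 81]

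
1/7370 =1/7370 =0.00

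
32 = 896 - 864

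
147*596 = 87612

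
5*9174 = 45870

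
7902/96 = 1317/16 = 82.31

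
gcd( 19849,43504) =1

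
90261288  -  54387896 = 35873392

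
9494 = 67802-58308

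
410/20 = 20+1/2 = 20.50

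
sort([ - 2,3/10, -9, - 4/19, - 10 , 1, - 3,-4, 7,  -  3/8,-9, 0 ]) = [ - 10, -9, - 9 ,-4, - 3, - 2, - 3/8,-4/19, 0, 3/10, 1,  7] 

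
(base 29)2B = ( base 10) 69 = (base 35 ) 1Y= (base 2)1000101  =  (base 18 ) 3f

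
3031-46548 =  - 43517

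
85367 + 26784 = 112151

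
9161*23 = 210703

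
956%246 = 218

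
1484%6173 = 1484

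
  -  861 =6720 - 7581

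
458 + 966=1424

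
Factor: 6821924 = 2^2*1705481^1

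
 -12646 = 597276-609922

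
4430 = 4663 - 233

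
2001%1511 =490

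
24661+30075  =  54736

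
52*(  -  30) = - 1560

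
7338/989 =7338/989 = 7.42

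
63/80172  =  7/8908 = 0.00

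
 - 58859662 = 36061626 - 94921288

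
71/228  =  71/228  =  0.31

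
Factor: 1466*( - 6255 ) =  - 9169830 = - 2^1*3^2*5^1*139^1*733^1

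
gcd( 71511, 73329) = 3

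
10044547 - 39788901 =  - 29744354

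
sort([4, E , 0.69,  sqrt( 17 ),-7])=[ - 7, 0.69, E, 4, sqrt( 17)]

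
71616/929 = 77+83/929 = 77.09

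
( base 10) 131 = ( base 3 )11212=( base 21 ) 65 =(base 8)203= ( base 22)5l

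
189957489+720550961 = 910508450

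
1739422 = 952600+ 786822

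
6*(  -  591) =  -  3546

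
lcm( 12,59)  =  708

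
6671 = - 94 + 6765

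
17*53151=903567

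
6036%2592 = 852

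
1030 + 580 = 1610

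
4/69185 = 4/69185 = 0.00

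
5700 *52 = 296400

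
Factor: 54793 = 157^1*349^1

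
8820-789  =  8031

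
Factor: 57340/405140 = 61^1 * 431^( - 1) = 61/431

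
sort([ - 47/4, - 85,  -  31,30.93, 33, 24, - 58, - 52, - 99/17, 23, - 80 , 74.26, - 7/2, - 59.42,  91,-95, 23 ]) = [ - 95, - 85,  -  80,-59.42 ,-58, - 52, - 31, - 47/4, - 99/17, - 7/2, 23,  23, 24, 30.93, 33, 74.26, 91] 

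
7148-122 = 7026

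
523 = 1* 523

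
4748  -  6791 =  - 2043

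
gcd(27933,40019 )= 1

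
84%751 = 84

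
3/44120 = 3/44120=0.00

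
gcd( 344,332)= 4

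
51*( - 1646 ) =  - 83946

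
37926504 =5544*6841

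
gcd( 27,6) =3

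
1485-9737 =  - 8252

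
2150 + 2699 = 4849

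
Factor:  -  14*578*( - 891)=7209972 = 2^2*3^4*7^1 * 11^1 * 17^2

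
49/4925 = 49/4925  =  0.01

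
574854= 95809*6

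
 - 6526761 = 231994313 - 238521074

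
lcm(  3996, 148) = 3996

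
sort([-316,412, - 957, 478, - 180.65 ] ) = [ - 957, - 316, - 180.65,412,478 ] 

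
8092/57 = 141 + 55/57 = 141.96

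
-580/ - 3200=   29/160  =  0.18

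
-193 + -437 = - 630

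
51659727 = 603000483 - 551340756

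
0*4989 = 0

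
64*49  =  3136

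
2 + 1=3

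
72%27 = 18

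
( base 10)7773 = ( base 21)HD3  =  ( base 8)17135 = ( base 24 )dbl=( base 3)101122220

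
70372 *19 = 1337068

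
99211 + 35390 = 134601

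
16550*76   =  1257800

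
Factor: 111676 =2^2*27919^1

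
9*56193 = 505737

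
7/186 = 7/186 = 0.04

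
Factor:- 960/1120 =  - 6/7 = - 2^1*3^1 * 7^( - 1) 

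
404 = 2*202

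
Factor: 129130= 2^1  *  5^1*37^1*349^1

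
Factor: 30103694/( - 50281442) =  -  15051847/25140721 = -31^( - 2)*823^1*18289^1*26161^( - 1 ) 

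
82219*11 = 904409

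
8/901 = 8/901 = 0.01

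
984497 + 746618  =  1731115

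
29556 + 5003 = 34559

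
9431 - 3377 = 6054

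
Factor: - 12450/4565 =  - 2^1*3^1 * 5^1*11^( - 1) = - 30/11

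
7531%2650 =2231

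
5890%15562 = 5890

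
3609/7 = 515 + 4/7 = 515.57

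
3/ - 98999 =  -1 + 98996/98999 = - 0.00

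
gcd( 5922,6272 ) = 14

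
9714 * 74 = 718836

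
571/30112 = 571/30112= 0.02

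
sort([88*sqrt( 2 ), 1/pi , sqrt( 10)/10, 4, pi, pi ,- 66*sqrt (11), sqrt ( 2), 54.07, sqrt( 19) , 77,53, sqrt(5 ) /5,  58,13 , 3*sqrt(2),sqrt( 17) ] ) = [ - 66*sqrt(11 ),  sqrt(  10)/10,  1/pi, sqrt( 5) /5,sqrt( 2 ) , pi, pi, 4,  sqrt( 17), 3*sqrt(2), sqrt (19),  13,53, 54.07,58,77,88*sqrt( 2)]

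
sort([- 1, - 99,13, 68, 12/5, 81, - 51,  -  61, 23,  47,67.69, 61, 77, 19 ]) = [-99, - 61,  -  51,-1,12/5, 13,19, 23, 47, 61, 67.69,68, 77, 81]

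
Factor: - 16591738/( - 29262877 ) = 2^1*7^ ( - 1) * 23^ ( - 1) *79^1*173^1*607^1*181757^(- 1) 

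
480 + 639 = 1119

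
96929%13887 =13607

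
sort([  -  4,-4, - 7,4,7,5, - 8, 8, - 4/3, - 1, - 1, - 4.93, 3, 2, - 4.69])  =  [ - 8 , - 7,- 4.93, - 4.69, - 4, - 4, - 4/3,-1,-1,2,3,4 , 5,7,8]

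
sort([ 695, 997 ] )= [695 , 997]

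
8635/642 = 13 + 289/642 = 13.45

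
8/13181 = 8/13181 = 0.00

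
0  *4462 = 0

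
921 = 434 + 487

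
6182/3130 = 3091/1565 = 1.98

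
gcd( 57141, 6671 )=7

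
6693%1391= 1129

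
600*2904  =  1742400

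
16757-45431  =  -28674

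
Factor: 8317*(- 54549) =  - 453684033=-3^2*11^1*19^1 *29^1*8317^1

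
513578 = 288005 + 225573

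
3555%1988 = 1567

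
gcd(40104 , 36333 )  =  9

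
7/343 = 1/49 = 0.02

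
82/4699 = 82/4699 = 0.02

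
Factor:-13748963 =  - 23^1*597781^1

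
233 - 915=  - 682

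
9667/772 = 12+403/772 = 12.52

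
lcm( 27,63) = 189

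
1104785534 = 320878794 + 783906740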